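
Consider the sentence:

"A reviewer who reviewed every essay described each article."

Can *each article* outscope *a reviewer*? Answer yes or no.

The relative clause *who reviewed every essay* modifies *a reviewer*, but *each article* is not inside that relative clause — it is an argument of the matrix verb.
Nothing blocks QR of the lower DP to a position above the higher one, so inverse scope is available.
The sentence is scopally ambiguous between *a reviewer* > *each article* and *each article* > *a reviewer*.

Yes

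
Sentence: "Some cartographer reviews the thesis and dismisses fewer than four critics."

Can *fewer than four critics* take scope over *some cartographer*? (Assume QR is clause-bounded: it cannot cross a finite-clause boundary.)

*fewer than four critics* is embedded in one conjunct of the coordinate structure (*dismisses fewer than four critics*).
Asymmetric QR out of one conjunct violates the Coordinate Structure Constraint.
*fewer than four critics* is confined to the island and cannot take scope over *some cartographer*.

No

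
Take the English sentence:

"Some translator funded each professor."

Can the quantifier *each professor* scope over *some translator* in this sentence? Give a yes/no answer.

*each professor* and *some translator* are in the same minimal clause.
Clause-internal QR can adjoin the lower DP above the subject, yielding the inverse reading.

Yes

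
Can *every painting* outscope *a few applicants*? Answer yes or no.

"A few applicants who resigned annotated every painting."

Yes

*every painting* sits in the matrix clause, not in the relative clause on *a few applicants*.
No island intervenes, so both surface and inverse scope are derivable.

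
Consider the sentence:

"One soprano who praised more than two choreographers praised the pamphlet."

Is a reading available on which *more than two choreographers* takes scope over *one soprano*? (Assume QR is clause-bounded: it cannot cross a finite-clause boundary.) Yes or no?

No

*more than two choreographers* is embedded in the relative clause *who praised more than two choreographers*.
Relative clauses block scope extraction: QR cannot target a position outside the modified NP.
So *more than two choreographers* cannot raise high enough to outscope *one soprano*; only the surface ordering *one soprano* > *more than two choreographers* is available.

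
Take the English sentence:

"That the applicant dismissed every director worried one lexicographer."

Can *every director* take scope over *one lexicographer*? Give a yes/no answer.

*every director* sits inside the sentential subject *that the applicant dismissed every director*.
Subjects — clausal subjects included — are islands for extraction, and QR is no exception.
So the wide-scope reading for *every director* is blocked.

No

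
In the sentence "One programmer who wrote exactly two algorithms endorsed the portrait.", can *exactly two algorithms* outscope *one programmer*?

No

*exactly two algorithms* is embedded in the relative clause *who wrote exactly two algorithms*.
Relative clauses are scope islands: a quantifier cannot QR out of a relative clause to take scope in the matrix clause.
There is no licit LF on which *exactly two algorithms* c-commands *one programmer*.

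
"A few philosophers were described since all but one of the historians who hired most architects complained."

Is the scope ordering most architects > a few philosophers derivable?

No

The DP *most architects* is contained in the relative clause *who hired most architects*, which is itself inside the adjunct *since all but one of the historians who hired most architects complained*.
Even if one barrier were somehow void, the other would still block QR.
*most architects* is confined to the island and cannot take scope over *a few philosophers*.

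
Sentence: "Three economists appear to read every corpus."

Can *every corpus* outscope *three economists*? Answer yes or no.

The matrix predicate is a raising verb, whose infinitival complement is not a scope island — *every corpus* can QR into the matrix clause.
Since no island is crossed, the inverse ordering is licensed alongside surface scope.

Yes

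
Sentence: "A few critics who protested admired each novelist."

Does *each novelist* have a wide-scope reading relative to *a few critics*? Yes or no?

Yes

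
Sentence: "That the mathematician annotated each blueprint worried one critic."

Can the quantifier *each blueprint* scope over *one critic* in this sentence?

The DP *each blueprint* is contained in the sentential subject *that the mathematician annotated each blueprint*.
Subjects — clausal subjects included — are islands for extraction, and QR is no exception.
*each blueprint* is confined to the island and cannot take scope over *one critic*.

No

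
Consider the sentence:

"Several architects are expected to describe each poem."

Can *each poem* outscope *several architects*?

Yes

The matrix predicate is a raising verb, whose infinitival complement is not a scope island — *each poem* can QR into the matrix clause.
Nothing blocks QR of the lower DP to a position above the higher one, so inverse scope is available.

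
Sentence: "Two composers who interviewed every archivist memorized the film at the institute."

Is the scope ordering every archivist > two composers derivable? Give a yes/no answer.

No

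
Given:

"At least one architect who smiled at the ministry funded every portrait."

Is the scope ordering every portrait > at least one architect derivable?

Yes

Although the sentence contains a relative clause (*who smiled at the ministry*), *every portrait* is outside it, in the matrix VP.
No island intervenes, so both surface and inverse scope are derivable.
Both orderings are possible: *at least one architect* > *every portrait* and *every portrait* > *at least one architect*.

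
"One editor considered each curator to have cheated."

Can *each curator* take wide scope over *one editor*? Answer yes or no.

Yes

This is an ECM construction: *each curator* is the infinitival subject, Case-marked by the matrix verb, and the infinitive is transparent for QR.
No island intervenes, so both surface and inverse scope are derivable.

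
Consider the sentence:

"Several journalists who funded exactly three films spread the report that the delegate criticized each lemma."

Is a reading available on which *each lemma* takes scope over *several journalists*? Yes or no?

No

*each lemma* is embedded in the complex NP *the report that the delegate criticized each lemma*.
Noun-complement clauses are scope islands (the Complex NP Constraint): a quantifier inside one cannot scope into the matrix.
So the wide-scope reading for *each lemma* is blocked.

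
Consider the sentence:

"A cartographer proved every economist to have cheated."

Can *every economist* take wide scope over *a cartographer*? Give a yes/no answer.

This is an ECM construction: *every economist* is the infinitival subject, Case-marked by the matrix verb, and the infinitive is transparent for QR.
With no island boundary between them, the object can take inverse scope over the subject via ordinary QR within the clause.

Yes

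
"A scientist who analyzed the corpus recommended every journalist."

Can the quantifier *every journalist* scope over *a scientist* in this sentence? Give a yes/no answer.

Although the sentence contains a relative clause (*who analyzed the corpus*), *every journalist* is outside it, in the matrix VP.
Since no island is crossed, the inverse ordering is licensed alongside surface scope.
Both orderings are possible: *a scientist* > *every journalist* and *every journalist* > *a scientist*.

Yes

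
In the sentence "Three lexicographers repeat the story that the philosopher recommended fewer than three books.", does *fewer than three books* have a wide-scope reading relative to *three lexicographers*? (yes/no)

No

*fewer than three books* occurs within the complex NP *the story that the philosopher recommended fewer than three books*.
The complex NP is opaque for QR — the quantifier is frozen inside the noun's complement.
Hence only narrow scope for *fewer than three books* (under *three lexicographers*) survives.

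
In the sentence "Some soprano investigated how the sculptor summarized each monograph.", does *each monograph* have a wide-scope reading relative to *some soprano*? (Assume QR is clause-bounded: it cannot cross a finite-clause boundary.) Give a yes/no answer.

No

The target quantifier *each monograph* is part of the embedded question *how the sculptor summarized each monograph*.
Embedded questions are wh-islands: a quantifier inside an indirect question cannot QR into the matrix clause.
*each monograph* is confined to the island and cannot take scope over *some soprano*.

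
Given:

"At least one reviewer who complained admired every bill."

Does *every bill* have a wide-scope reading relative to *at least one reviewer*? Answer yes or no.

The RC *who complained* is an island, but *every bill* is not inside it — it is the matrix object, a clausemate of *at least one reviewer*.
QR within a single clause is free, so the lower quantifier may take scope over the higher one.

Yes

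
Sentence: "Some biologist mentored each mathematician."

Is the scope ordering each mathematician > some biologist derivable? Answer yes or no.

Yes

Both DPs are arguments of the same predicate; there is no clause or island boundary between them.
Since no island is crossed, the inverse ordering is licensed alongside surface scope.
Both orderings are possible: *some biologist* > *each mathematician* and *each mathematician* > *some biologist*.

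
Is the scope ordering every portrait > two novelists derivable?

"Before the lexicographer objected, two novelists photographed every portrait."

The adjunct clause does not contain *every portrait*, which is the matrix object.
Nothing blocks QR of the lower DP to a position above the higher one, so inverse scope is available.

Yes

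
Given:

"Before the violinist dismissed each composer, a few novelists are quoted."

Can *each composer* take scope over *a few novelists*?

*each composer* is embedded in the adjunct clause *before the violinist dismissed each composer*.
The adjunct-island constraint bars QR out of an adverbial clause.
*each composer* is confined to the island and cannot take scope over *a few novelists*.

No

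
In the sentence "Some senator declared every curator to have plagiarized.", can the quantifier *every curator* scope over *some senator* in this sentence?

The ECM infinitive is scope-transparent — *every curator* is free to raise above *some senator*.
No island intervenes, so both surface and inverse scope are derivable.

Yes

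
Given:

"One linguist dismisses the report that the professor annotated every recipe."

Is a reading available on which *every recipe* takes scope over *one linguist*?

*every recipe* is embedded in the complex NP *the report that the professor annotated every recipe*.
Since the clause is the complement of a nominal head, the CNPC blocks scope extraction.
So *every recipe* cannot raise to a position above *one linguist*.

No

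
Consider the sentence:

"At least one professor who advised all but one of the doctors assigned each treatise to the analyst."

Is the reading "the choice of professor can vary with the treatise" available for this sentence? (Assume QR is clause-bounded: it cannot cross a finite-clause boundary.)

Yes

This is the *each treatise* > *at least one professor* reading.
The relative clause *who advised all but one of the doctors* modifies *at least one professor*, but *each treatise* is not inside that relative clause — it is an argument of the matrix verb.
Ordinary QR to a clause-peripheral position gives the wide-scope LF for the lower DP.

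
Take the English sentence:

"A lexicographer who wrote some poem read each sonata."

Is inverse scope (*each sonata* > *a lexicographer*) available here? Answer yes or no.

*each sonata* is a matrix argument; only *a lexicographer* is modified by the relative clause *who wrote some poem*, so the RC island is irrelevant to the target quantifier.
Ordinary QR to a clause-peripheral position gives the wide-scope LF for the lower DP.
So *each sonata* > *a lexicographer* is among the available readings.

Yes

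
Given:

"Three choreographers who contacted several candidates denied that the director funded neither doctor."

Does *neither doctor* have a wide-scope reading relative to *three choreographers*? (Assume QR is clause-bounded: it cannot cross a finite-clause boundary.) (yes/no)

No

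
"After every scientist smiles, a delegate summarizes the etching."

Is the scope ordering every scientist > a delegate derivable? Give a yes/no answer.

No

The DP *every scientist* is contained in the adjunct clause *after every scientist smiles*.
Adjuncts are opaque for quantifier raising; a quantifier in an adjunct stays inside it.
The ordering *every scientist* > *a delegate* is therefore underivable.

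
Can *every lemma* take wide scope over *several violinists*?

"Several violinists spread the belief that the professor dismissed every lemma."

No

*every lemma* is embedded in the complex NP *the belief that the professor dismissed every lemma*.
A that-clause complement to a noun is an island; QR cannot cross the NP boundary.
So *every lemma* cannot raise to a position above *several violinists*.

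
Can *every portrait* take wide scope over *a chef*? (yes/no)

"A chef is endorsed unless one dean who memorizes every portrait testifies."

No

The target quantifier *every portrait* is part of the relative clause *who memorizes every portrait*, which is itself inside the adjunct *unless one dean who memorizes every portrait testifies*.
Even if one barrier were somehow void, the other would still block QR.
So *every portrait* cannot raise high enough to outscope *a chef*; only the surface ordering *a chef* > *every portrait* is available.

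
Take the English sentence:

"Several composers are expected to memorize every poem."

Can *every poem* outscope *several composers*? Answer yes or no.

*every poem* is the object of the infinitival complement of a raising predicate; raising infinitives are transparent for QR, so the two DPs are in effect clausemates.
Clause-internal QR can adjoin the lower DP above the subject, yielding the inverse reading.

Yes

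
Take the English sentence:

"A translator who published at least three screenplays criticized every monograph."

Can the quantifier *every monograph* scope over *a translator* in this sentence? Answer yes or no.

Yes

*every monograph* is a matrix argument; only *a translator* is modified by the relative clause *who published at least three screenplays*, so the RC island is irrelevant to the target quantifier.
Since no island is crossed, the inverse ordering is licensed alongside surface scope.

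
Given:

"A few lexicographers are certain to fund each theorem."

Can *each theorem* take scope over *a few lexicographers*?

Infinitival complements of raising predicates do not block QR; *each theorem* and *a few lexicographers* are effectively clausemates.
QR within a single clause is free, so the lower quantifier may take scope over the higher one.

Yes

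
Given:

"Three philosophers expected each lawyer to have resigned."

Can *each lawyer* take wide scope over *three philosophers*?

This is an ECM construction: *each lawyer* is the infinitival subject, Case-marked by the matrix verb, and the infinitive is transparent for QR.
Ordinary QR to a clause-peripheral position gives the wide-scope LF for the lower DP.

Yes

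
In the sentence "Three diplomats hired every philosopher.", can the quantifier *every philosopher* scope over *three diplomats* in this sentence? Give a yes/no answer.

*every philosopher* and *three diplomats* are in the same minimal clause.
No island intervenes, so both surface and inverse scope are derivable.
Both orderings are possible: *three diplomats* > *every philosopher* and *every philosopher* > *three diplomats*.

Yes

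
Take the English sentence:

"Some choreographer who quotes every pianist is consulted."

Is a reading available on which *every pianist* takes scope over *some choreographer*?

No

*every pianist* is embedded in the relative clause *who quotes every pianist*.
The relative clause forms an island for QR, so the quantifier is confined to the head noun's restrictor.
Hence only narrow scope for *every pianist* (under *some choreographer*) survives.
(Only the surface reading survives: one fixed choreographer with respect to all the relevant pianists.)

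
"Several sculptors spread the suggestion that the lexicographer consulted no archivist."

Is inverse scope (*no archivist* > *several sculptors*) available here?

The DP *no archivist* is contained in the complex NP *the suggestion that the lexicographer consulted no archivist*.
Noun-complement clauses are scope islands (the Complex NP Constraint): a quantifier inside one cannot scope into the matrix.
So the wide-scope reading for *no archivist* is blocked.

No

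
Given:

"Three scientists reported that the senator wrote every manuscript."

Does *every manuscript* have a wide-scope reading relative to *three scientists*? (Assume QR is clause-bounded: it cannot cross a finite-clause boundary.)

No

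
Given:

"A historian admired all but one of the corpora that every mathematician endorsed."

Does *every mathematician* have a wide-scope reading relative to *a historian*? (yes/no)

Structurally, *every mathematician* is inside the relative clause *that every mathematician endorsed* modifying *all but one of the corpora*.
Relative clauses block scope extraction: QR cannot target a position outside the modified NP.
*every mathematician* > *a historian* would require crossing that boundary, which is illicit.

No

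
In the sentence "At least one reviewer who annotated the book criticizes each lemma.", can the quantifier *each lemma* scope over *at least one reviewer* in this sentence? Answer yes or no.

*each lemma* sits in the matrix clause, not in the relative clause on *at least one reviewer*.
Since no island is crossed, the inverse ordering is licensed alongside surface scope.

Yes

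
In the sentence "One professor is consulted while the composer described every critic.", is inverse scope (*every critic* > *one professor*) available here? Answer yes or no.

The target quantifier *every critic* is part of the adjunct clause *while the composer described every critic*.
Adjunct clauses are scope islands: a quantifier inside an adjunct cannot raise into the matrix clause.
*every critic* is confined to the island and cannot take scope over *one professor*.

No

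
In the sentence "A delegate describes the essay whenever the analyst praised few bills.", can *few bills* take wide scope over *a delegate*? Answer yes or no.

The DP *few bills* is contained in the adjunct clause *whenever the analyst praised few bills*.
Adjunct clauses are scope islands: a quantifier inside an adjunct cannot raise into the matrix clause.
So *few bills* cannot raise to a position above *a delegate*.

No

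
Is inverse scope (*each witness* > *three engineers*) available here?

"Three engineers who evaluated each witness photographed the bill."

No

The DP *each witness* is contained in the relative clause *who evaluated each witness*.
Relative clauses are scope islands: a quantifier cannot QR out of a relative clause to take scope in the matrix clause.
*each witness* is confined to the island and cannot take scope over *three engineers*.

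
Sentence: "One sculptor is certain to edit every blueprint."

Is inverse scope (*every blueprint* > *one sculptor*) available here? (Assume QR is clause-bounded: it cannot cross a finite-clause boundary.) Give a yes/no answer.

Yes

*every blueprint* is the object of the infinitival complement of a raising predicate; raising infinitives are transparent for QR, so the two DPs are in effect clausemates.
Ordinary QR to a clause-peripheral position gives the wide-scope LF for the lower DP.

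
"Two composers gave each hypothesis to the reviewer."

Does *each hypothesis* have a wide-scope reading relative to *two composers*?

*each hypothesis* and *two composers* are in the same minimal clause.
No island intervenes, so both surface and inverse scope are derivable.

Yes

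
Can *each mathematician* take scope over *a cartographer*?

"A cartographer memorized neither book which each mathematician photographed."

The DP *each mathematician* is contained in the relative clause *which each mathematician photographed* modifying *neither book*.
The relative clause forms an island for QR, so the quantifier is confined to the head noun's restrictor.
Hence only narrow scope for *each mathematician* (under *a cartographer*) survives.

No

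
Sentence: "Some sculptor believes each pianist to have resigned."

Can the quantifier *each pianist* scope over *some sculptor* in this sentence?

This is an ECM construction: *each pianist* is the infinitival subject, Case-marked by the matrix verb, and the infinitive is transparent for QR.
Since no island is crossed, the inverse ordering is licensed alongside surface scope.
Both orderings are possible: *some sculptor* > *each pianist* and *each pianist* > *some sculptor*.

Yes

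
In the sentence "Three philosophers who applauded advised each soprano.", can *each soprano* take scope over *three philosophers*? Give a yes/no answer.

Yes

*each soprano* is a matrix argument; only *three philosophers* is modified by the relative clause *who applauded*, so the RC island is irrelevant to the target quantifier.
No island intervenes, so both surface and inverse scope are derivable.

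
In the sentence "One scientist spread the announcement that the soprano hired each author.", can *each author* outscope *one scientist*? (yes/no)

*each author* is embedded in the complex NP *the announcement that the soprano hired each author*.
A that-clause complement to a noun is an island; QR cannot cross the NP boundary.
*each author* is confined to the island and cannot take scope over *one scientist*.
(Only the surface reading survives: one fixed scientist with respect to all the relevant authors.)

No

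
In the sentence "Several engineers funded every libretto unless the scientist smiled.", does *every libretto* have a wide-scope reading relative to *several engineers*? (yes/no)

Although there is an adjunct clause, *every libretto* is in the main clause, not inside the adjunct.
No island intervenes, so both surface and inverse scope are derivable.

Yes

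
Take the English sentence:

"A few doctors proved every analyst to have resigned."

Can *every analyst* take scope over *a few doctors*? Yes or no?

Yes

*every analyst* is the subject of an ECM infinitive — the infinitival complement of an ECM verb is not a scope island, so *every analyst* can raise into the matrix clause.
Since no island is crossed, the inverse ordering is licensed alongside surface scope.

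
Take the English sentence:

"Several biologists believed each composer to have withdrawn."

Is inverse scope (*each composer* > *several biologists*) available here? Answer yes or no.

This is an ECM construction: *each composer* is the infinitival subject, Case-marked by the matrix verb, and the infinitive is transparent for QR.
QR within a single clause is free, so the lower quantifier may take scope over the higher one.

Yes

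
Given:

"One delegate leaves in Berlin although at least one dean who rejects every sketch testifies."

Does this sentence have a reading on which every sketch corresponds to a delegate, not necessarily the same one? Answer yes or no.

No

That reading corresponds to *every sketch* > *one delegate*.
*every sketch* is embedded in the relative clause *who rejects every sketch*, which is itself inside the adjunct *although at least one dean who rejects every sketch testifies*.
Even if one barrier were somehow void, the other would still block QR.
The inverse ordering *every sketch* > *one delegate* is therefore underivable.
(Only the surface reading survives: one fixed delegate with respect to all the relevant sketches.)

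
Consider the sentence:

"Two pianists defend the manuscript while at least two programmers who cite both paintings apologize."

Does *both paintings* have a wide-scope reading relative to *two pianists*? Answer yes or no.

No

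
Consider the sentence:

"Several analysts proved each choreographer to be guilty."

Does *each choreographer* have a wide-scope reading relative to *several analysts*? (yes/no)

ECM infinitives lack a CP barrier, so *each choreographer* can QR over the matrix subject *several analysts*.
QR within a single clause is free, so the lower quantifier may take scope over the higher one.

Yes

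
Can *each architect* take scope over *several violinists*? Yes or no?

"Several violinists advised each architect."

*each architect* is the matrix object and *several violinists* the matrix subject; the two are clausemates.
Clause-internal QR can adjoin the lower DP above the subject, yielding the inverse reading.

Yes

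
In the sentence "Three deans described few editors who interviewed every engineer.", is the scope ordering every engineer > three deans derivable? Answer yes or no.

No

*every engineer* is embedded in the relative clause *who interviewed every engineer* modifying *few editors*.
QR out of a relative clause is ruled out by the relative-clause island constraint.
The inverse ordering *every engineer* > *three deans* is therefore underivable.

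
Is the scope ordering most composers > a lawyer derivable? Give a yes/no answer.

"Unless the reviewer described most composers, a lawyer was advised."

*most composers* is embedded in the adjunct clause *unless the reviewer described most composers*.
The adjunct-island constraint bars QR out of an adverbial clause.
So *most composers* cannot raise to a position above *a lawyer*.

No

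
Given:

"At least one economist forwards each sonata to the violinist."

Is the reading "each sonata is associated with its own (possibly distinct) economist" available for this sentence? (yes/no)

This is the *each sonata* > *at least one economist* reading.
*each sonata* is the matrix object and *at least one economist* the matrix subject; the two are clausemates.
QR within a single clause is free, so the lower quantifier may take scope over the higher one.
So *each sonata* > *at least one economist* is among the available readings.

Yes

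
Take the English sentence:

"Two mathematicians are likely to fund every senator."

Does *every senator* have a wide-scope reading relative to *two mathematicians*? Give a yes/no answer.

Raising constructions are monoclausal for scope purposes; *every senator* is not separated from *two mathematicians* by any island.
Nothing blocks QR of the lower DP to a position above the higher one, so inverse scope is available.
The sentence is scopally ambiguous between *two mathematicians* > *every senator* and *every senator* > *two mathematicians*.

Yes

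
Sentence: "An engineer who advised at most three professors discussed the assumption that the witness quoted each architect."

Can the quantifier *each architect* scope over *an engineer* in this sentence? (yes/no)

The DP *each architect* is contained in the complex NP *the assumption that the witness quoted each architect*.
A that-clause complement to a noun is an island; QR cannot cross the NP boundary.
*each architect* is confined to the island and cannot take scope over *an engineer*.

No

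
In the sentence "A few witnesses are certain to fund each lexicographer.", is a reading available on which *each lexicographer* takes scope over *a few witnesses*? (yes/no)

*each lexicographer* is inside a raising infinitive, which is transparent to QR (no CP barrier), so it behaves as a matrix argument.
With no island boundary between them, the object can take inverse scope over the subject via ordinary QR within the clause.
So *each lexicographer* > *a few witnesses* is among the available readings.

Yes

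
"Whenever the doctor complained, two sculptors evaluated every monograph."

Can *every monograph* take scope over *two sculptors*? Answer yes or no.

Neither queried DP is inside the adjunct, so the adjunct-island constraint does not apply.
With no island boundary between them, the object can take inverse scope over the subject via ordinary QR within the clause.

Yes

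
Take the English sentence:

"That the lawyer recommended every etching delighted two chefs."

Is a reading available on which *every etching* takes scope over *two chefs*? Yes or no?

*every etching* is embedded in the sentential subject *that the lawyer recommended every etching*.
Subjects — clausal subjects included — are islands for extraction, and QR is no exception.
So the wide-scope reading for *every etching* is blocked.

No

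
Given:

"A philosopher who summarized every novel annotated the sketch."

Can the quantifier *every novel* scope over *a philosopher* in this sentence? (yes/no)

No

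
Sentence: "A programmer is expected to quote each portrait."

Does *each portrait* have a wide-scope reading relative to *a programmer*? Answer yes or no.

Yes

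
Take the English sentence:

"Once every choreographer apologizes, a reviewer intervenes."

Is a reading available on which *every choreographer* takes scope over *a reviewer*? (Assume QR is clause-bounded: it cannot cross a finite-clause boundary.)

*every choreographer* sits inside the adjunct clause *once every choreographer apologizes*.
The adjunct-island constraint bars QR out of an adverbial clause.
So *every choreographer* cannot raise to a position above *a reviewer*.

No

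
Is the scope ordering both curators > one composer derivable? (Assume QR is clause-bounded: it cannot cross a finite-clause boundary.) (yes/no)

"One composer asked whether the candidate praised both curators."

No

*both curators* occurs within the embedded question *whether the candidate praised both curators*.
Embedded wh-clauses are opaque for QR, so the quantifier stays inside the question.
So *both curators* cannot raise high enough to outscope *one composer*; only the surface ordering *one composer* > *both curators* is available.
(Only the surface reading survives: one fixed composer with respect to all the relevant curators.)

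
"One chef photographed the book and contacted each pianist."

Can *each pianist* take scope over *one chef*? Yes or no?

The target quantifier *each pianist* is part of one conjunct of the coordinate structure (*contacted each pianist*).
Asymmetric QR out of one conjunct violates the Coordinate Structure Constraint.
There is no licit LF on which *each pianist* c-commands *one chef*.
(Only the surface reading survives: one fixed chef with respect to all the relevant pianists.)

No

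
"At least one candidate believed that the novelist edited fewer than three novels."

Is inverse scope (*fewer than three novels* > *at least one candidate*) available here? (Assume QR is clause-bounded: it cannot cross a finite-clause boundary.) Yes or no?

No

*fewer than three novels* sits inside the finite complement clause *that the novelist edited fewer than three novels*.
QR is clause-bounded, so the finite complement is a scope island for the embedded quantifier.
The inverse ordering *fewer than three novels* > *at least one candidate* is therefore underivable.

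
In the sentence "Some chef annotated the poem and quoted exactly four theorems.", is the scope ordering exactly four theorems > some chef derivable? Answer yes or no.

No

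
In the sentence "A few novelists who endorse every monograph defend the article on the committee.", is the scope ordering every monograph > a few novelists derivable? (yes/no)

No

*every monograph* sits inside the relative clause *who endorse every monograph*.
Relative clauses are scope islands: a quantifier cannot QR out of a relative clause to take scope in the matrix clause.
So *every monograph* cannot raise to a position above *a few novelists*.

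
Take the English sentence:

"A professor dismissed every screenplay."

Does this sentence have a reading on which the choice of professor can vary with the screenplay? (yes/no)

This is the *every screenplay* > *a professor* reading.
*every screenplay* is the matrix object and *a professor* the matrix subject; the two are clausemates.
No island intervenes, so both surface and inverse scope are derivable.

Yes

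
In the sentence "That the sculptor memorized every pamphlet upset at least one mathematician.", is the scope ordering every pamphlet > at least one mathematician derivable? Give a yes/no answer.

No

*every pamphlet* is embedded in the sentential subject *that the sculptor memorized every pamphlet*.
The Sentential Subject Constraint rules out raising the quantifier out of the that-clause subject.
So *every pamphlet* cannot raise to a position above *at least one mathematician*.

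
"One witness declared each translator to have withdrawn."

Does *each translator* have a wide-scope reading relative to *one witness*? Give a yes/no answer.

This is an ECM construction: *each translator* is the infinitival subject, Case-marked by the matrix verb, and the infinitive is transparent for QR.
QR within a single clause is free, so the lower quantifier may take scope over the higher one.
The sentence is scopally ambiguous between *one witness* > *each translator* and *each translator* > *one witness*.

Yes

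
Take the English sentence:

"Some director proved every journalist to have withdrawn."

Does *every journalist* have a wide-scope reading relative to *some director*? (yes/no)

Yes

*every journalist* is the subject of an ECM infinitive — the infinitival complement of an ECM verb is not a scope island, so *every journalist* can raise into the matrix clause.
No island intervenes, so both surface and inverse scope are derivable.
Both orderings are possible: *some director* > *every journalist* and *every journalist* > *some director*.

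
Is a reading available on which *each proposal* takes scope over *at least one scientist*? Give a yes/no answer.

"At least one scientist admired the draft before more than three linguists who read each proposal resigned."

Structurally, *each proposal* is inside the relative clause *who read each proposal*, which is itself inside the adjunct *before more than three linguists who read each proposal resigned*.
Nested islands: the RC island is itself inside an adjunct island, so wide scope is doubly excluded.
So *each proposal* cannot raise to a position above *at least one scientist*.
(Only the surface reading survives: one fixed scientist with respect to all the relevant proposals.)

No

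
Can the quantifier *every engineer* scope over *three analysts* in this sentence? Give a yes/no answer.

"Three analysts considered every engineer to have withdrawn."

Yes

*every engineer* is an ECM subject; ECM complements are not islands, and the embedded quantifier may take matrix scope.
Clause-internal QR can adjoin the lower DP above the subject, yielding the inverse reading.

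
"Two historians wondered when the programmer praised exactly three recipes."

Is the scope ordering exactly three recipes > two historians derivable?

No

Structurally, *exactly three recipes* is inside the embedded question *when the programmer praised exactly three recipes*.
Embedded questions are wh-islands: a quantifier inside an indirect question cannot QR into the matrix clause.
There is no licit LF on which *exactly three recipes* c-commands *two historians*.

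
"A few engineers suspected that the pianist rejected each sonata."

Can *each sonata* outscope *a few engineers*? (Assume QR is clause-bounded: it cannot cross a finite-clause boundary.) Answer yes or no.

The DP *each sonata* is contained in the finite complement clause *that the pianist rejected each sonata*.
Finite CP is the ceiling for QR here, by assumption.
So the wide-scope reading for *each sonata* is blocked.

No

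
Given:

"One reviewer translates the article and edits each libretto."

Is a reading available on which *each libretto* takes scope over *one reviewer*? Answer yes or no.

No

Structurally, *each libretto* is inside one conjunct of the coordinate structure (*edits each libretto*).
QR out of a conjunct would have to apply non-ATB, which the CSC forbids.
So *each libretto* cannot raise to a position above *one reviewer*.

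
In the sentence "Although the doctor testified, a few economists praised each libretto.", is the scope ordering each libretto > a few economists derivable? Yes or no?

The adjunct clause does not contain *each libretto*, which is the matrix object.
Clause-internal QR can adjoin the lower DP above the subject, yielding the inverse reading.

Yes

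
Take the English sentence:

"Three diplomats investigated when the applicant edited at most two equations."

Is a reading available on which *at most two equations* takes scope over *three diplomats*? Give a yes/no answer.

*at most two equations* occurs within the embedded question *when the applicant edited at most two equations*.
Embedded questions are wh-islands: a quantifier inside an indirect question cannot QR into the matrix clause.
So *at most two equations* cannot raise to a position above *three diplomats*.

No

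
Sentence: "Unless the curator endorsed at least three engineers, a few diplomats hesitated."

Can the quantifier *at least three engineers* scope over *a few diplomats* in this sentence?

The DP *at least three engineers* is contained in the adjunct clause *unless the curator endorsed at least three engineers*.
Adverbial clauses are not L-marked, so they are barriers for QR — the quantifier cannot escape the adjunct.
So *at least three engineers* cannot raise to a position above *a few diplomats*.

No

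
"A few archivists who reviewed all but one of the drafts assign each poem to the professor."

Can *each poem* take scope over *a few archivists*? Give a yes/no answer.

The RC *who reviewed all but one of the drafts* is an island, but *each poem* is not inside it — it is the matrix object, a clausemate of *a few archivists*.
No island intervenes, so both surface and inverse scope are derivable.

Yes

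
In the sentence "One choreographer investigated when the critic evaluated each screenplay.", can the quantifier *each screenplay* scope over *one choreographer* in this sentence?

The DP *each screenplay* is contained in the embedded question *when the critic evaluated each screenplay*.
The wh-island constraint blocks QR out of an embedded interrogative.
So *each screenplay* cannot raise high enough to outscope *one choreographer*; only the surface ordering *one choreographer* > *each screenplay* is available.
(Only the surface reading survives: one fixed choreographer with respect to all the relevant screenplays.)

No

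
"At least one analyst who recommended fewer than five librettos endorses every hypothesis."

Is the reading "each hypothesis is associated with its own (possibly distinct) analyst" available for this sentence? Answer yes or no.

The paraphrase describes the scope ordering *every hypothesis* > *at least one analyst*.
Although the sentence contains a relative clause (*who recommended fewer than five librettos*), *every hypothesis* is outside it, in the matrix VP.
Nothing blocks QR of the lower DP to a position above the higher one, so inverse scope is available.

Yes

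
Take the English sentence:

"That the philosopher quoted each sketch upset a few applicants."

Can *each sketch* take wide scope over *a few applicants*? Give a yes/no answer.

*each sketch* occurs within the sentential subject *that the philosopher quoted each sketch*.
Subjects — clausal subjects included — are islands for extraction, and QR is no exception.
There is no licit LF on which *each sketch* c-commands *a few applicants*.

No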